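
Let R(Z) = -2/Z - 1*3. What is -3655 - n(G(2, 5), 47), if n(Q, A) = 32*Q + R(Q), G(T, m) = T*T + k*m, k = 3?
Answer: -80938/19 ≈ -4259.9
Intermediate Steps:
G(T, m) = T² + 3*m (G(T, m) = T*T + 3*m = T² + 3*m)
R(Z) = -3 - 2/Z (R(Z) = -2/Z - 3 = -3 - 2/Z)
n(Q, A) = -3 - 2/Q + 32*Q (n(Q, A) = 32*Q + (-3 - 2/Q) = -3 - 2/Q + 32*Q)
-3655 - n(G(2, 5), 47) = -3655 - (-3 - 2/(2² + 3*5) + 32*(2² + 3*5)) = -3655 - (-3 - 2/(4 + 15) + 32*(4 + 15)) = -3655 - (-3 - 2/19 + 32*19) = -3655 - (-3 - 2*1/19 + 608) = -3655 - (-3 - 2/19 + 608) = -3655 - 1*11493/19 = -3655 - 11493/19 = -80938/19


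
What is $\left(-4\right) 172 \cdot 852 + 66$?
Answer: $-586110$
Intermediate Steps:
$\left(-4\right) 172 \cdot 852 + 66 = \left(-688\right) 852 + 66 = -586176 + 66 = -586110$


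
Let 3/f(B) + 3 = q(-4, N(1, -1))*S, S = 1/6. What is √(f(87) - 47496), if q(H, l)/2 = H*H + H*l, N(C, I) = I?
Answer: I*√5746917/11 ≈ 217.93*I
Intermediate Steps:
q(H, l) = 2*H² + 2*H*l (q(H, l) = 2*(H*H + H*l) = 2*(H² + H*l) = 2*H² + 2*H*l)
S = ⅙ ≈ 0.16667
f(B) = 9/11 (f(B) = 3/(-3 + (2*(-4)*(-4 - 1))*(⅙)) = 3/(-3 + (2*(-4)*(-5))*(⅙)) = 3/(-3 + 40*(⅙)) = 3/(-3 + 20/3) = 3/(11/3) = 3*(3/11) = 9/11)
√(f(87) - 47496) = √(9/11 - 47496) = √(-522447/11) = I*√5746917/11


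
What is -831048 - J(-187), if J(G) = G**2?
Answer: -866017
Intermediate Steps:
-831048 - J(-187) = -831048 - 1*(-187)**2 = -831048 - 1*34969 = -831048 - 34969 = -866017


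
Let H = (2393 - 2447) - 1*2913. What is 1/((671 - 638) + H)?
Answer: -1/2934 ≈ -0.00034083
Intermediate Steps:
H = -2967 (H = -54 - 2913 = -2967)
1/((671 - 638) + H) = 1/((671 - 638) - 2967) = 1/(33 - 2967) = 1/(-2934) = -1/2934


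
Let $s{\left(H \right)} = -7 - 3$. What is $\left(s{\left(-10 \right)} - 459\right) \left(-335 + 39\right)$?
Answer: $138824$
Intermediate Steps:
$s{\left(H \right)} = -10$ ($s{\left(H \right)} = -7 - 3 = -10$)
$\left(s{\left(-10 \right)} - 459\right) \left(-335 + 39\right) = \left(-10 - 459\right) \left(-335 + 39\right) = \left(-469\right) \left(-296\right) = 138824$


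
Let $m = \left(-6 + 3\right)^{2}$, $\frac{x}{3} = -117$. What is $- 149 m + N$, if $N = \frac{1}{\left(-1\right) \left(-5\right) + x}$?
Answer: $- \frac{463987}{346} \approx -1341.0$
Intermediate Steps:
$x = -351$ ($x = 3 \left(-117\right) = -351$)
$m = 9$ ($m = \left(-3\right)^{2} = 9$)
$N = - \frac{1}{346}$ ($N = \frac{1}{\left(-1\right) \left(-5\right) - 351} = \frac{1}{5 - 351} = \frac{1}{-346} = - \frac{1}{346} \approx -0.0028902$)
$- 149 m + N = \left(-149\right) 9 - \frac{1}{346} = -1341 - \frac{1}{346} = - \frac{463987}{346}$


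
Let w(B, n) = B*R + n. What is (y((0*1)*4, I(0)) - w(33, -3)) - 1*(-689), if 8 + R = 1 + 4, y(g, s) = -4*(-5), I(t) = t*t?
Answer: 811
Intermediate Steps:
I(t) = t**2
y(g, s) = 20
R = -3 (R = -8 + (1 + 4) = -8 + 5 = -3)
w(B, n) = n - 3*B (w(B, n) = B*(-3) + n = -3*B + n = n - 3*B)
(y((0*1)*4, I(0)) - w(33, -3)) - 1*(-689) = (20 - (-3 - 3*33)) - 1*(-689) = (20 - (-3 - 99)) + 689 = (20 - 1*(-102)) + 689 = (20 + 102) + 689 = 122 + 689 = 811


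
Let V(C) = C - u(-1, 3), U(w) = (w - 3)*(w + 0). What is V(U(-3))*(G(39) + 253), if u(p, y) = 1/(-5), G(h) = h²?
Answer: 161434/5 ≈ 32287.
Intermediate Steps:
U(w) = w*(-3 + w) (U(w) = (-3 + w)*w = w*(-3 + w))
u(p, y) = -⅕
V(C) = ⅕ + C (V(C) = C - 1*(-⅕) = C + ⅕ = ⅕ + C)
V(U(-3))*(G(39) + 253) = (⅕ - 3*(-3 - 3))*(39² + 253) = (⅕ - 3*(-6))*(1521 + 253) = (⅕ + 18)*1774 = (91/5)*1774 = 161434/5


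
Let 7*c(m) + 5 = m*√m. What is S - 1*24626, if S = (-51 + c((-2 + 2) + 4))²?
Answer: -1081358/49 ≈ -22069.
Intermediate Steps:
c(m) = -5/7 + m^(3/2)/7 (c(m) = -5/7 + (m*√m)/7 = -5/7 + m^(3/2)/7)
S = 125316/49 (S = (-51 + (-5/7 + ((-2 + 2) + 4)^(3/2)/7))² = (-51 + (-5/7 + (0 + 4)^(3/2)/7))² = (-51 + (-5/7 + 4^(3/2)/7))² = (-51 + (-5/7 + (⅐)*8))² = (-51 + (-5/7 + 8/7))² = (-51 + 3/7)² = (-354/7)² = 125316/49 ≈ 2557.5)
S - 1*24626 = 125316/49 - 1*24626 = 125316/49 - 24626 = -1081358/49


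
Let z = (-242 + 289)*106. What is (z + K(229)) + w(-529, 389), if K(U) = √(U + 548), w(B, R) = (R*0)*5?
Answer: 4982 + √777 ≈ 5009.9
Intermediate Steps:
w(B, R) = 0 (w(B, R) = 0*5 = 0)
K(U) = √(548 + U)
z = 4982 (z = 47*106 = 4982)
(z + K(229)) + w(-529, 389) = (4982 + √(548 + 229)) + 0 = (4982 + √777) + 0 = 4982 + √777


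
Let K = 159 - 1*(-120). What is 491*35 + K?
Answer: 17464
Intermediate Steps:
K = 279 (K = 159 + 120 = 279)
491*35 + K = 491*35 + 279 = 17185 + 279 = 17464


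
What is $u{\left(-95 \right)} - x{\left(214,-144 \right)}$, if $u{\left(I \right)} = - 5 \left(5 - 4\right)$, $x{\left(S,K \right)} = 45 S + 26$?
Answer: $-9661$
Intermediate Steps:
$x{\left(S,K \right)} = 26 + 45 S$
$u{\left(I \right)} = -5$ ($u{\left(I \right)} = \left(-5\right) 1 = -5$)
$u{\left(-95 \right)} - x{\left(214,-144 \right)} = -5 - \left(26 + 45 \cdot 214\right) = -5 - \left(26 + 9630\right) = -5 - 9656 = -9661$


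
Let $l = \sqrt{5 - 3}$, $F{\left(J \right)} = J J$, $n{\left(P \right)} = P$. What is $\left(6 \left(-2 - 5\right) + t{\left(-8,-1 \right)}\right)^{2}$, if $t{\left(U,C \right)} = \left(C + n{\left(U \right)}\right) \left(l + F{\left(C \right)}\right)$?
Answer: $2763 + 918 \sqrt{2} \approx 4061.3$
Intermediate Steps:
$F{\left(J \right)} = J^{2}$
$l = \sqrt{2} \approx 1.4142$
$t{\left(U,C \right)} = \left(C + U\right) \left(\sqrt{2} + C^{2}\right)$
$\left(6 \left(-2 - 5\right) + t{\left(-8,-1 \right)}\right)^{2} = \left(6 \left(-2 - 5\right) - \left(1 + 8 + 9 \sqrt{2}\right)\right)^{2} = \left(6 \left(-7\right) - \left(9 + 9 \sqrt{2}\right)\right)^{2} = \left(-42 - \left(9 + 9 \sqrt{2}\right)\right)^{2} = \left(-51 - 9 \sqrt{2}\right)^{2}$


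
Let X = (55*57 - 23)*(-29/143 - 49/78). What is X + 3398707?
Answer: 1456935875/429 ≈ 3.3961e+6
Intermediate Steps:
X = -1109428/429 (X = (3135 - 23)*(-29*1/143 - 49*1/78) = 3112*(-29/143 - 49/78) = 3112*(-713/858) = -1109428/429 ≈ -2586.1)
X + 3398707 = -1109428/429 + 3398707 = 1456935875/429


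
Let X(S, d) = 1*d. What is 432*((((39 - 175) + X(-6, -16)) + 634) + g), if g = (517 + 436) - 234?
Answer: 518832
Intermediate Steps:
X(S, d) = d
g = 719 (g = 953 - 234 = 719)
432*((((39 - 175) + X(-6, -16)) + 634) + g) = 432*((((39 - 175) - 16) + 634) + 719) = 432*(((-136 - 16) + 634) + 719) = 432*((-152 + 634) + 719) = 432*(482 + 719) = 432*1201 = 518832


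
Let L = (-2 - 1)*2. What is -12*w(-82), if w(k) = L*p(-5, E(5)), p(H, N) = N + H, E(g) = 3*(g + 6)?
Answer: 2016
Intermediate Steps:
E(g) = 18 + 3*g (E(g) = 3*(6 + g) = 18 + 3*g)
p(H, N) = H + N
L = -6 (L = -3*2 = -6)
w(k) = -168 (w(k) = -6*(-5 + (18 + 3*5)) = -6*(-5 + (18 + 15)) = -6*(-5 + 33) = -6*28 = -168)
-12*w(-82) = -12*(-168) = 2016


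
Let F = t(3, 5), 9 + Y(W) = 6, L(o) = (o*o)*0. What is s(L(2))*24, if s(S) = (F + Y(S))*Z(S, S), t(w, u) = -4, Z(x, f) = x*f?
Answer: 0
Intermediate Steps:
L(o) = 0 (L(o) = o²*0 = 0)
Y(W) = -3 (Y(W) = -9 + 6 = -3)
Z(x, f) = f*x
F = -4
s(S) = -7*S² (s(S) = (-4 - 3)*(S*S) = -7*S²)
s(L(2))*24 = -7*0²*24 = -7*0*24 = 0*24 = 0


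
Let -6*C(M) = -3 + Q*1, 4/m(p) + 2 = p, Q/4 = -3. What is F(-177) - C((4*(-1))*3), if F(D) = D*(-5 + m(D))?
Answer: 317351/358 ≈ 886.46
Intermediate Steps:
Q = -12 (Q = 4*(-3) = -12)
m(p) = 4/(-2 + p)
F(D) = D*(-5 + 4/(-2 + D))
C(M) = 5/2 (C(M) = -(-3 - 12*1)/6 = -(-3 - 12)/6 = -⅙*(-15) = 5/2)
F(-177) - C((4*(-1))*3) = -177*(14 - 5*(-177))/(-2 - 177) - 1*5/2 = -177*(14 + 885)/(-179) - 5/2 = -177*(-1/179)*899 - 5/2 = 159123/179 - 5/2 = 317351/358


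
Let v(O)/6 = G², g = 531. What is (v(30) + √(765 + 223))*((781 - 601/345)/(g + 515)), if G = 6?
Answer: 9678384/60145 + 268844*√247/180435 ≈ 184.33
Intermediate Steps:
v(O) = 216 (v(O) = 6*6² = 6*36 = 216)
(v(30) + √(765 + 223))*((781 - 601/345)/(g + 515)) = (216 + √(765 + 223))*((781 - 601/345)/(531 + 515)) = (216 + √988)*((781 - 601*1/345)/1046) = (216 + 2*√247)*((781 - 601/345)*(1/1046)) = (216 + 2*√247)*((268844/345)*(1/1046)) = (216 + 2*√247)*(134422/180435) = 9678384/60145 + 268844*√247/180435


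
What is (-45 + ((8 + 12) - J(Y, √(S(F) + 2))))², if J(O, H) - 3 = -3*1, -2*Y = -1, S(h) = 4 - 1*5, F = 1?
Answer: 625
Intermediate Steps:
S(h) = -1 (S(h) = 4 - 5 = -1)
Y = ½ (Y = -½*(-1) = ½ ≈ 0.50000)
J(O, H) = 0 (J(O, H) = 3 - 3*1 = 3 - 3 = 0)
(-45 + ((8 + 12) - J(Y, √(S(F) + 2))))² = (-45 + ((8 + 12) - 1*0))² = (-45 + (20 + 0))² = (-45 + 20)² = (-25)² = 625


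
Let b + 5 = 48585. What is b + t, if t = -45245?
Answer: 3335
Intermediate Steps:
b = 48580 (b = -5 + 48585 = 48580)
b + t = 48580 - 45245 = 3335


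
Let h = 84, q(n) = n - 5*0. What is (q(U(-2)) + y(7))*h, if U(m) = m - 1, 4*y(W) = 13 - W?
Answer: -126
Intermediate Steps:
y(W) = 13/4 - W/4 (y(W) = (13 - W)/4 = 13/4 - W/4)
U(m) = -1 + m
q(n) = n (q(n) = n + 0 = n)
(q(U(-2)) + y(7))*h = ((-1 - 2) + (13/4 - ¼*7))*84 = (-3 + (13/4 - 7/4))*84 = (-3 + 3/2)*84 = -3/2*84 = -126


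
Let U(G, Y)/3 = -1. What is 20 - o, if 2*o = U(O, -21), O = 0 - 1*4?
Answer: 43/2 ≈ 21.500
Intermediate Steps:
O = -4 (O = 0 - 4 = -4)
U(G, Y) = -3 (U(G, Y) = 3*(-1) = -3)
o = -3/2 (o = (½)*(-3) = -3/2 ≈ -1.5000)
20 - o = 20 - 1*(-3/2) = 20 + 3/2 = 43/2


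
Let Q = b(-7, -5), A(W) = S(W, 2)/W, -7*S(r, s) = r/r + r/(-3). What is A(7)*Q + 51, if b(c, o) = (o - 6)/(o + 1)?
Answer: 7508/147 ≈ 51.075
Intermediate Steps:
S(r, s) = -⅐ + r/21 (S(r, s) = -(r/r + r/(-3))/7 = -(1 + r*(-⅓))/7 = -(1 - r/3)/7 = -⅐ + r/21)
A(W) = (-⅐ + W/21)/W
b(c, o) = (-6 + o)/(1 + o)
Q = 11/4 (Q = (-6 - 5)/(1 - 5) = -11/(-4) = -¼*(-11) = 11/4 ≈ 2.7500)
A(7)*Q + 51 = ((1/21)*(-3 + 7)/7)*(11/4) + 51 = ((1/21)*(⅐)*4)*(11/4) + 51 = (4/147)*(11/4) + 51 = 11/147 + 51 = 7508/147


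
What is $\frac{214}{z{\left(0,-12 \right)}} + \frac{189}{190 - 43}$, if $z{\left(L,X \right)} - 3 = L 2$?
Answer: $\frac{1525}{21} \approx 72.619$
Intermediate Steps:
$z{\left(L,X \right)} = 3 + 2 L$ ($z{\left(L,X \right)} = 3 + L 2 = 3 + 2 L$)
$\frac{214}{z{\left(0,-12 \right)}} + \frac{189}{190 - 43} = \frac{214}{3 + 2 \cdot 0} + \frac{189}{190 - 43} = \frac{214}{3 + 0} + \frac{189}{147} = \frac{214}{3} + 189 \cdot \frac{1}{147} = 214 \cdot \frac{1}{3} + \frac{9}{7} = \frac{214}{3} + \frac{9}{7} = \frac{1525}{21}$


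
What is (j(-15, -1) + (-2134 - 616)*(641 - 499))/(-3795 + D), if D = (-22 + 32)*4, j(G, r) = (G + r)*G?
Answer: 78052/751 ≈ 103.93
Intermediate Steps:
j(G, r) = G*(G + r)
D = 40 (D = 10*4 = 40)
(j(-15, -1) + (-2134 - 616)*(641 - 499))/(-3795 + D) = (-15*(-15 - 1) + (-2134 - 616)*(641 - 499))/(-3795 + 40) = (-15*(-16) - 2750*142)/(-3755) = (240 - 390500)*(-1/3755) = -390260*(-1/3755) = 78052/751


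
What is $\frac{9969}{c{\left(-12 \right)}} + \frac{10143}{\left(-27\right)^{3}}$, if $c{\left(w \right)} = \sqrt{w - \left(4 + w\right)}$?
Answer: $- \frac{1127}{2187} - \frac{9969 i}{2} \approx -0.51532 - 4984.5 i$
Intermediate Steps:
$c{\left(w \right)} = 2 i$ ($c{\left(w \right)} = \sqrt{-4} = 2 i$)
$\frac{9969}{c{\left(-12 \right)}} + \frac{10143}{\left(-27\right)^{3}} = \frac{9969}{2 i} + \frac{10143}{\left(-27\right)^{3}} = 9969 \left(- \frac{i}{2}\right) + \frac{10143}{-19683} = - \frac{9969 i}{2} + 10143 \left(- \frac{1}{19683}\right) = - \frac{9969 i}{2} - \frac{1127}{2187} = - \frac{1127}{2187} - \frac{9969 i}{2}$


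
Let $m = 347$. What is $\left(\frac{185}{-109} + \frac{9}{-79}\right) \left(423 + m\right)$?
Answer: $- \frac{12008920}{8611} \approx -1394.6$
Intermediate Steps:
$\left(\frac{185}{-109} + \frac{9}{-79}\right) \left(423 + m\right) = \left(\frac{185}{-109} + \frac{9}{-79}\right) \left(423 + 347\right) = \left(185 \left(- \frac{1}{109}\right) + 9 \left(- \frac{1}{79}\right)\right) 770 = \left(- \frac{185}{109} - \frac{9}{79}\right) 770 = \left(- \frac{15596}{8611}\right) 770 = - \frac{12008920}{8611}$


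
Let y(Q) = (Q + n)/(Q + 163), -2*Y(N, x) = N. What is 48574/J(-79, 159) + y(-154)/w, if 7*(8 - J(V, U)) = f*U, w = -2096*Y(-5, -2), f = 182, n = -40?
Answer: -572487349/48645540 ≈ -11.769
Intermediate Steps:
Y(N, x) = -N/2
y(Q) = (-40 + Q)/(163 + Q) (y(Q) = (Q - 40)/(Q + 163) = (-40 + Q)/(163 + Q))
w = -5240 (w = -(-1048)*(-5) = -2096*5/2 = -5240)
J(V, U) = 8 - 26*U
48574/J(-79, 159) + y(-154)/w = 48574/(8 - 26*159) + ((-40 - 154)/(163 - 154))/(-5240) = 48574/(8 - 4134) + (-194/9)*(-1/5240) = 48574/(-4126) + ((⅑)*(-194))*(-1/5240) = 48574*(-1/4126) - 194/9*(-1/5240) = -24287/2063 + 97/23580 = -572487349/48645540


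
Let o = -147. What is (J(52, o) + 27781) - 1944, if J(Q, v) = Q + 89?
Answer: 25978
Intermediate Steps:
J(Q, v) = 89 + Q
(J(52, o) + 27781) - 1944 = ((89 + 52) + 27781) - 1944 = (141 + 27781) - 1944 = 27922 - 1944 = 25978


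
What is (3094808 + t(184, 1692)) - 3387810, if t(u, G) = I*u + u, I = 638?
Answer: -175426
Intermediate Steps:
t(u, G) = 639*u (t(u, G) = 638*u + u = 639*u)
(3094808 + t(184, 1692)) - 3387810 = (3094808 + 639*184) - 3387810 = (3094808 + 117576) - 3387810 = 3212384 - 3387810 = -175426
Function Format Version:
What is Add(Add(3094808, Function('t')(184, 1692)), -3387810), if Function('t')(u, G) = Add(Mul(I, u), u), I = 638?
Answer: -175426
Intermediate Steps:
Function('t')(u, G) = Mul(639, u) (Function('t')(u, G) = Add(Mul(638, u), u) = Mul(639, u))
Add(Add(3094808, Function('t')(184, 1692)), -3387810) = Add(Add(3094808, Mul(639, 184)), -3387810) = Add(Add(3094808, 117576), -3387810) = Add(3212384, -3387810) = -175426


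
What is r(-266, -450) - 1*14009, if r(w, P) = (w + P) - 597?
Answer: -15322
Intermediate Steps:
r(w, P) = -597 + P + w (r(w, P) = (P + w) - 597 = -597 + P + w)
r(-266, -450) - 1*14009 = (-597 - 450 - 266) - 1*14009 = -1313 - 14009 = -15322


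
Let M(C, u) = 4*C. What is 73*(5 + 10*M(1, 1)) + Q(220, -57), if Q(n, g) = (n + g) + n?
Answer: 3668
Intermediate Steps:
Q(n, g) = g + 2*n (Q(n, g) = (g + n) + n = g + 2*n)
73*(5 + 10*M(1, 1)) + Q(220, -57) = 73*(5 + 10*(4*1)) + (-57 + 2*220) = 73*(5 + 10*4) + (-57 + 440) = 73*(5 + 40) + 383 = 73*45 + 383 = 3285 + 383 = 3668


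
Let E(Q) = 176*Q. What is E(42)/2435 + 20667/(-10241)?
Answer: 25377327/24936835 ≈ 1.0177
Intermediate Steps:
E(42)/2435 + 20667/(-10241) = (176*42)/2435 + 20667/(-10241) = 7392*(1/2435) + 20667*(-1/10241) = 7392/2435 - 20667/10241 = 25377327/24936835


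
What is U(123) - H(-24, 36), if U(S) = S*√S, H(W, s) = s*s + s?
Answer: -1332 + 123*√123 ≈ 32.136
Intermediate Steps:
H(W, s) = s + s² (H(W, s) = s² + s = s + s²)
U(S) = S^(3/2)
U(123) - H(-24, 36) = 123^(3/2) - 36*(1 + 36) = 123*√123 - 36*37 = 123*√123 - 1*1332 = 123*√123 - 1332 = -1332 + 123*√123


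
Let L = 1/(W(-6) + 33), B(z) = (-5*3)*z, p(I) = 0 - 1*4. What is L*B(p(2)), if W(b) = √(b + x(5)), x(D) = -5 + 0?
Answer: 9/5 - 3*I*√11/55 ≈ 1.8 - 0.18091*I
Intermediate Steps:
x(D) = -5
p(I) = -4 (p(I) = 0 - 4 = -4)
W(b) = √(-5 + b) (W(b) = √(b - 5) = √(-5 + b))
B(z) = -15*z
L = 1/(33 + I*√11) (L = 1/(√(-5 - 6) + 33) = 1/(√(-11) + 33) = 1/(I*√11 + 33) = 1/(33 + I*√11) ≈ 0.03 - 0.0030151*I)
L*B(p(2)) = (3/100 - I*√11/1100)*(-15*(-4)) = (3/100 - I*√11/1100)*60 = 9/5 - 3*I*√11/55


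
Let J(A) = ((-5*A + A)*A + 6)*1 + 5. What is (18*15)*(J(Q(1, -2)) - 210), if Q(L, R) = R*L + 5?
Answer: -63450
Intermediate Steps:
Q(L, R) = 5 + L*R (Q(L, R) = L*R + 5 = 5 + L*R)
J(A) = 11 - 4*A² (J(A) = ((-4*A)*A + 6)*1 + 5 = (-4*A² + 6)*1 + 5 = (6 - 4*A²)*1 + 5 = (6 - 4*A²) + 5 = 11 - 4*A²)
(18*15)*(J(Q(1, -2)) - 210) = (18*15)*((11 - 4*(5 + 1*(-2))²) - 210) = 270*((11 - 4*(5 - 2)²) - 210) = 270*((11 - 4*3²) - 210) = 270*((11 - 4*9) - 210) = 270*((11 - 36) - 210) = 270*(-25 - 210) = 270*(-235) = -63450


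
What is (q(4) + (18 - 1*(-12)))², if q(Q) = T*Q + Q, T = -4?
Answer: 324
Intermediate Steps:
q(Q) = -3*Q (q(Q) = -4*Q + Q = -3*Q)
(q(4) + (18 - 1*(-12)))² = (-3*4 + (18 - 1*(-12)))² = (-12 + (18 + 12))² = (-12 + 30)² = 18² = 324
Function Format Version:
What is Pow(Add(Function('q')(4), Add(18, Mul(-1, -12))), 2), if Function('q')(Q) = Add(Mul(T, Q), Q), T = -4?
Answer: 324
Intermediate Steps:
Function('q')(Q) = Mul(-3, Q) (Function('q')(Q) = Add(Mul(-4, Q), Q) = Mul(-3, Q))
Pow(Add(Function('q')(4), Add(18, Mul(-1, -12))), 2) = Pow(Add(Mul(-3, 4), Add(18, Mul(-1, -12))), 2) = Pow(Add(-12, Add(18, 12)), 2) = Pow(Add(-12, 30), 2) = Pow(18, 2) = 324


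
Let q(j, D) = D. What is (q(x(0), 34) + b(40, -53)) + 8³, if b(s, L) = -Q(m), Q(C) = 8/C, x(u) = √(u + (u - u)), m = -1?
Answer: 554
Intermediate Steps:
x(u) = √u (x(u) = √(u + 0) = √u)
b(s, L) = 8 (b(s, L) = -8/(-1) = -8*(-1) = -1*(-8) = 8)
(q(x(0), 34) + b(40, -53)) + 8³ = (34 + 8) + 8³ = 42 + 512 = 554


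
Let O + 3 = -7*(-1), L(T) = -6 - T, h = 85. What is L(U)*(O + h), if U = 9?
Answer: -1335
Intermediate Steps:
O = 4 (O = -3 - 7*(-1) = -3 + 7 = 4)
L(U)*(O + h) = (-6 - 1*9)*(4 + 85) = (-6 - 9)*89 = -15*89 = -1335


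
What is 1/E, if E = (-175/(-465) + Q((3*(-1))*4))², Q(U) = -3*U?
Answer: 8649/11444689 ≈ 0.00075572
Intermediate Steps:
E = 11444689/8649 (E = (-175/(-465) - 3*3*(-1)*4)² = (-175*(-1/465) - (-9)*4)² = (35/93 - 3*(-12))² = (35/93 + 36)² = (3383/93)² = 11444689/8649 ≈ 1323.2)
1/E = 1/(11444689/8649) = 8649/11444689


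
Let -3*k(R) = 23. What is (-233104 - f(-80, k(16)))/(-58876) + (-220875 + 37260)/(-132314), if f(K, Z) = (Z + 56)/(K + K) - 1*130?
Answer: 1998537533095/373925715072 ≈ 5.3447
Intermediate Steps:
k(R) = -23/3 (k(R) = -⅓*23 = -23/3)
f(K, Z) = -130 + (56 + Z)/(2*K) (f(K, Z) = (56 + Z)/((2*K)) - 130 = (56 + Z)*(1/(2*K)) - 130 = (56 + Z)/(2*K) - 130 = -130 + (56 + Z)/(2*K))
(-233104 - f(-80, k(16)))/(-58876) + (-220875 + 37260)/(-132314) = (-233104 - (56 - 23/3 - 260*(-80))/(2*(-80)))/(-58876) + (-220875 + 37260)/(-132314) = (-233104 - (-1)*(56 - 23/3 + 20800)/(2*80))*(-1/58876) - 183615*(-1/132314) = (-233104 - (-1)*62545/(2*80*3))*(-1/58876) + 183615/132314 = (-233104 - 1*(-12509/96))*(-1/58876) + 183615/132314 = (-233104 + 12509/96)*(-1/58876) + 183615/132314 = -22365475/96*(-1/58876) + 183615/132314 = 22365475/5652096 + 183615/132314 = 1998537533095/373925715072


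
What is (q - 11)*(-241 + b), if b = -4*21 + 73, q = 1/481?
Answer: 1333080/481 ≈ 2771.5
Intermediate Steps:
q = 1/481 ≈ 0.0020790
b = -11 (b = -84 + 73 = -11)
(q - 11)*(-241 + b) = (1/481 - 11)*(-241 - 11) = -5290/481*(-252) = 1333080/481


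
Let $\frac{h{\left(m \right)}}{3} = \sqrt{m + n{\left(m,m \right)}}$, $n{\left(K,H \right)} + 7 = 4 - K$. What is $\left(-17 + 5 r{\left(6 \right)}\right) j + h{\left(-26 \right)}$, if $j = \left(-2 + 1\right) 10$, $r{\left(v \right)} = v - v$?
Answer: $170 + 3 i \sqrt{3} \approx 170.0 + 5.1962 i$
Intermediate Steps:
$r{\left(v \right)} = 0$
$n{\left(K,H \right)} = -3 - K$ ($n{\left(K,H \right)} = -7 - \left(-4 + K\right) = -3 - K$)
$h{\left(m \right)} = 3 i \sqrt{3}$ ($h{\left(m \right)} = 3 \sqrt{m - \left(3 + m\right)} = 3 \sqrt{-3} = 3 i \sqrt{3}$)
$j = -10$ ($j = \left(-1\right) 10 = -10$)
$\left(-17 + 5 r{\left(6 \right)}\right) j + h{\left(-26 \right)} = \left(-17 + 5 \cdot 0\right) \left(-10\right) + 3 i \sqrt{3} = \left(-17 + 0\right) \left(-10\right) + 3 i \sqrt{3} = \left(-17\right) \left(-10\right) + 3 i \sqrt{3} = 170 + 3 i \sqrt{3}$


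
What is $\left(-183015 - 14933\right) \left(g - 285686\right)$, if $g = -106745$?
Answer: $77680931588$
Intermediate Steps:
$\left(-183015 - 14933\right) \left(g - 285686\right) = \left(-183015 - 14933\right) \left(-106745 - 285686\right) = \left(-197948\right) \left(-392431\right) = 77680931588$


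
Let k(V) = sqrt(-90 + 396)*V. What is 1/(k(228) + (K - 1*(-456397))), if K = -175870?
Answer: 93509/26226496875 - 76*sqrt(34)/8742165625 ≈ 3.5147e-6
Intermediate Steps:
k(V) = 3*V*sqrt(34) (k(V) = sqrt(306)*V = (3*sqrt(34))*V = 3*V*sqrt(34))
1/(k(228) + (K - 1*(-456397))) = 1/(3*228*sqrt(34) + (-175870 - 1*(-456397))) = 1/(684*sqrt(34) + (-175870 + 456397)) = 1/(684*sqrt(34) + 280527) = 1/(280527 + 684*sqrt(34))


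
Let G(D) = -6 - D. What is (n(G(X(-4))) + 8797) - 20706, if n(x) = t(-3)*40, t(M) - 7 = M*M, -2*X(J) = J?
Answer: -11269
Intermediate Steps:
X(J) = -J/2
t(M) = 7 + M² (t(M) = 7 + M*M = 7 + M²)
n(x) = 640 (n(x) = (7 + (-3)²)*40 = (7 + 9)*40 = 16*40 = 640)
(n(G(X(-4))) + 8797) - 20706 = (640 + 8797) - 20706 = 9437 - 20706 = -11269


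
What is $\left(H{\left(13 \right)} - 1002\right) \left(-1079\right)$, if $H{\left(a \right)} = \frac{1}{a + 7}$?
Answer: $\frac{21622081}{20} \approx 1.0811 \cdot 10^{6}$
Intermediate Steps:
$H{\left(a \right)} = \frac{1}{7 + a}$
$\left(H{\left(13 \right)} - 1002\right) \left(-1079\right) = \left(\frac{1}{7 + 13} - 1002\right) \left(-1079\right) = \left(\frac{1}{20} - 1002\right) \left(-1079\right) = \left(- \frac{20039}{20}\right) \left(-1079\right) = \frac{21622081}{20}$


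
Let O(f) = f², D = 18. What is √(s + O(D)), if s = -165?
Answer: √159 ≈ 12.610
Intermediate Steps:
√(s + O(D)) = √(-165 + 18²) = √(-165 + 324) = √159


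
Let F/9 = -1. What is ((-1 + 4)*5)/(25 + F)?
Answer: 15/16 ≈ 0.93750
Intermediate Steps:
F = -9 (F = 9*(-1) = -9)
((-1 + 4)*5)/(25 + F) = ((-1 + 4)*5)/(25 - 9) = (3*5)/16 = 15*(1/16) = 15/16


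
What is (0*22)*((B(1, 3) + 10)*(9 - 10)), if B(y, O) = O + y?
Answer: 0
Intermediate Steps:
(0*22)*((B(1, 3) + 10)*(9 - 10)) = (0*22)*(((3 + 1) + 10)*(9 - 10)) = 0*((4 + 10)*(-1)) = 0*(14*(-1)) = 0*(-14) = 0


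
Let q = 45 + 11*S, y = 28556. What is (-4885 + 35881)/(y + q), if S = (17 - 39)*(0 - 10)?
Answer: 30996/31021 ≈ 0.99919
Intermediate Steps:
S = 220 (S = -22*(-10) = 220)
q = 2465 (q = 45 + 11*220 = 45 + 2420 = 2465)
(-4885 + 35881)/(y + q) = (-4885 + 35881)/(28556 + 2465) = 30996/31021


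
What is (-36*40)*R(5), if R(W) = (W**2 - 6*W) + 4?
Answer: 1440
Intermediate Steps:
R(W) = 4 + W**2 - 6*W
(-36*40)*R(5) = (-36*40)*(4 + 5**2 - 6*5) = -1440*(4 + 25 - 30) = -1440*(-1) = 1440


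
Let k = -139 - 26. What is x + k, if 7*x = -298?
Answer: -1453/7 ≈ -207.57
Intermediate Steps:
k = -165
x = -298/7 (x = (⅐)*(-298) = -298/7 ≈ -42.571)
x + k = -298/7 - 165 = -1453/7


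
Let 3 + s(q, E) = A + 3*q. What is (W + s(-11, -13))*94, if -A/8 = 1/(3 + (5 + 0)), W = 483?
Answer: 41924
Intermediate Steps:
A = -1 (A = -8/(3 + (5 + 0)) = -8/(3 + 5) = -8/8 = -8*⅛ = -1)
s(q, E) = -4 + 3*q (s(q, E) = -3 + (-1 + 3*q) = -4 + 3*q)
(W + s(-11, -13))*94 = (483 + (-4 + 3*(-11)))*94 = (483 + (-4 - 33))*94 = (483 - 37)*94 = 446*94 = 41924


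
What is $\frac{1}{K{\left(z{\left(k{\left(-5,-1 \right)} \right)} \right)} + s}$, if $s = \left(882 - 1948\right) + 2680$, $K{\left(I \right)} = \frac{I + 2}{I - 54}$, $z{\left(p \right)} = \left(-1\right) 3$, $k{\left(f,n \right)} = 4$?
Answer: $\frac{57}{91999} \approx 0.00061957$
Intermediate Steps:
$z{\left(p \right)} = -3$
$K{\left(I \right)} = \frac{2 + I}{-54 + I}$
$s = 1614$ ($s = -1066 + 2680 = 1614$)
$\frac{1}{K{\left(z{\left(k{\left(-5,-1 \right)} \right)} \right)} + s} = \frac{1}{\frac{2 - 3}{-54 - 3} + 1614} = \frac{1}{\frac{1}{-57} \left(-1\right) + 1614} = \frac{1}{\left(- \frac{1}{57}\right) \left(-1\right) + 1614} = \frac{1}{\frac{1}{57} + 1614} = \frac{1}{\frac{91999}{57}} = \frac{57}{91999}$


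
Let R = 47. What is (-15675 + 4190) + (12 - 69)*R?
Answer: -14164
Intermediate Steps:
(-15675 + 4190) + (12 - 69)*R = (-15675 + 4190) + (12 - 69)*47 = -11485 - 57*47 = -11485 - 2679 = -14164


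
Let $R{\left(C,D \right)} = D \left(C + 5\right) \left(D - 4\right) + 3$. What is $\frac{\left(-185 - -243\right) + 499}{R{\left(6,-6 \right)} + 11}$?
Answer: $\frac{557}{674} \approx 0.82641$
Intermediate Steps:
$R{\left(C,D \right)} = 3 + D \left(-4 + D\right) \left(5 + C\right)$ ($R{\left(C,D \right)} = D \left(5 + C\right) \left(-4 + D\right) + 3 = D \left(-4 + D\right) \left(5 + C\right) + 3 = 3 + D \left(-4 + D\right) \left(5 + C\right)$)
$\frac{\left(-185 - -243\right) + 499}{R{\left(6,-6 \right)} + 11} = \frac{\left(-185 - -243\right) + 499}{\left(3 - -120 + 5 \left(-6\right)^{2} + 6 \left(-6\right)^{2} - 24 \left(-6\right)\right) + 11} = \frac{\left(-185 + 243\right) + 499}{\left(3 + 120 + 5 \cdot 36 + 6 \cdot 36 + 144\right) + 11} = \frac{58 + 499}{\left(3 + 120 + 180 + 216 + 144\right) + 11} = \frac{557}{663 + 11} = \frac{557}{674}$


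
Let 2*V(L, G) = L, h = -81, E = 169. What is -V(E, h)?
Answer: -169/2 ≈ -84.500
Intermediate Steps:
V(L, G) = L/2
-V(E, h) = -169/2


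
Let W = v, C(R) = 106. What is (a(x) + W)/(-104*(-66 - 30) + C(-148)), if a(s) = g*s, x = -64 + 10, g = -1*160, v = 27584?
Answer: 18112/5045 ≈ 3.5901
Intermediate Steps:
g = -160
W = 27584
x = -54
a(s) = -160*s
(a(x) + W)/(-104*(-66 - 30) + C(-148)) = (-160*(-54) + 27584)/(-104*(-66 - 30) + 106) = (8640 + 27584)/(-104*(-96) + 106) = 36224/(9984 + 106) = 36224/10090 = 36224*(1/10090) = 18112/5045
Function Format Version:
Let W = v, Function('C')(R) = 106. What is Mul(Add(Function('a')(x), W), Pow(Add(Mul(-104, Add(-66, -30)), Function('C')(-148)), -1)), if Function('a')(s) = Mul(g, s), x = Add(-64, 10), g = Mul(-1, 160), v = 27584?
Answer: Rational(18112, 5045) ≈ 3.5901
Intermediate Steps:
g = -160
W = 27584
x = -54
Function('a')(s) = Mul(-160, s)
Mul(Add(Function('a')(x), W), Pow(Add(Mul(-104, Add(-66, -30)), Function('C')(-148)), -1)) = Mul(Add(Mul(-160, -54), 27584), Pow(Add(Mul(-104, Add(-66, -30)), 106), -1)) = Mul(Add(8640, 27584), Pow(Add(Mul(-104, -96), 106), -1)) = Mul(36224, Pow(Add(9984, 106), -1)) = Mul(36224, Pow(10090, -1)) = Mul(36224, Rational(1, 10090)) = Rational(18112, 5045)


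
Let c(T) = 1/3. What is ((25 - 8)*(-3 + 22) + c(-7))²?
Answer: 940900/9 ≈ 1.0454e+5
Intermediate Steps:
c(T) = ⅓
((25 - 8)*(-3 + 22) + c(-7))² = ((25 - 8)*(-3 + 22) + ⅓)² = (17*19 + ⅓)² = (323 + ⅓)² = (970/3)² = 940900/9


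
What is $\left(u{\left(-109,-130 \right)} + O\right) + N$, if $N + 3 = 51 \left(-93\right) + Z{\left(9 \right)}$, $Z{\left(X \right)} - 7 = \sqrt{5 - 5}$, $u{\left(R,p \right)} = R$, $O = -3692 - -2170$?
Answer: $-6370$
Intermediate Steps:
$O = -1522$ ($O = -3692 + 2170 = -1522$)
$Z{\left(X \right)} = 7$ ($Z{\left(X \right)} = 7 + \sqrt{5 - 5} = 7 + \sqrt{0} = 7 + 0 = 7$)
$N = -4739$ ($N = -3 + \left(51 \left(-93\right) + 7\right) = -3 + \left(-4743 + 7\right) = -3 - 4736 = -4739$)
$\left(u{\left(-109,-130 \right)} + O\right) + N = \left(-109 - 1522\right) - 4739 = -1631 - 4739 = -6370$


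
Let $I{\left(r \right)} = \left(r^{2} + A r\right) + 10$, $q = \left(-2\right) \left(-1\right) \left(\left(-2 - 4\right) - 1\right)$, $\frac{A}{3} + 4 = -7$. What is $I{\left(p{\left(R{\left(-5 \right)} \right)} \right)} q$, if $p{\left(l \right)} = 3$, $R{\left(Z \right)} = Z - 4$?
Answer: $1120$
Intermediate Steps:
$A = -33$ ($A = -12 + 3 \left(-7\right) = -12 - 21 = -33$)
$R{\left(Z \right)} = -4 + Z$
$q = -14$ ($q = 2 \left(-6 - 1\right) = 2 \left(-7\right) = -14$)
$I{\left(r \right)} = 10 + r^{2} - 33 r$ ($I{\left(r \right)} = \left(r^{2} - 33 r\right) + 10 = 10 + r^{2} - 33 r$)
$I{\left(p{\left(R{\left(-5 \right)} \right)} \right)} q = \left(10 + 3^{2} - 99\right) \left(-14\right) = \left(10 + 9 - 99\right) \left(-14\right) = \left(-80\right) \left(-14\right) = 1120$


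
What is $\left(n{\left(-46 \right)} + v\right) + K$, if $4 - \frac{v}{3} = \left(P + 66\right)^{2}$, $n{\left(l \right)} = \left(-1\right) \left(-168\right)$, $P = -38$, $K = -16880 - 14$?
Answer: $-19066$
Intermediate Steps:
$K = -16894$
$n{\left(l \right)} = 168$
$v = -2340$ ($v = 12 - 3 \left(-38 + 66\right)^{2} = 12 - 3 \cdot 28^{2} = 12 - 2352 = -2340$)
$\left(n{\left(-46 \right)} + v\right) + K = \left(168 - 2340\right) - 16894 = -2172 - 16894 = -19066$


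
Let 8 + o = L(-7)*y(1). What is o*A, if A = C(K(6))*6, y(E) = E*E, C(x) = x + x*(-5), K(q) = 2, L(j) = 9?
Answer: -48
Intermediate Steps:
C(x) = -4*x (C(x) = x - 5*x = -4*x)
y(E) = E²
A = -48 (A = -4*2*6 = -8*6 = -48)
o = 1 (o = -8 + 9*1² = -8 + 9*1 = -8 + 9 = 1)
o*A = 1*(-48) = -48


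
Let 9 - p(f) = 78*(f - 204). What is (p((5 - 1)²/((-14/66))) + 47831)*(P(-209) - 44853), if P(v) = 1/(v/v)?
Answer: -21863017696/7 ≈ -3.1233e+9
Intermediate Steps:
p(f) = 15921 - 78*f (p(f) = 9 - 78*(f - 204) = 9 - 78*(-204 + f) = 9 - (-15912 + 78*f) = 9 + (15912 - 78*f) = 15921 - 78*f)
P(v) = 1 (P(v) = 1/1 = 1)
(p((5 - 1)²/((-14/66))) + 47831)*(P(-209) - 44853) = ((15921 - 78*(5 - 1)²/((-14/66))) + 47831)*(1 - 44853) = ((15921 - 78*4²/((-14*1/66))) + 47831)*(-44852) = ((15921 - 1248/(-7/33)) + 47831)*(-44852) = ((15921 - 1248*(-33)/7) + 47831)*(-44852) = ((15921 - 78*(-528/7)) + 47831)*(-44852) = ((15921 + 41184/7) + 47831)*(-44852) = (152631/7 + 47831)*(-44852) = (487448/7)*(-44852) = -21863017696/7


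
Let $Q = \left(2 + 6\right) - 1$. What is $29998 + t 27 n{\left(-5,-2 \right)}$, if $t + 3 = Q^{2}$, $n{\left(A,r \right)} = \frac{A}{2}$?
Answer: $26893$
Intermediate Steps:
$Q = 7$ ($Q = 8 - 1 = 7$)
$n{\left(A,r \right)} = \frac{A}{2}$ ($n{\left(A,r \right)} = A \frac{1}{2} = \frac{A}{2}$)
$t = 46$ ($t = -3 + 7^{2} = -3 + 49 = 46$)
$29998 + t 27 n{\left(-5,-2 \right)} = 29998 + 46 \cdot 27 \cdot \frac{1}{2} \left(-5\right) = 29998 + 1242 \left(- \frac{5}{2}\right) = 29998 - 3105 = 26893$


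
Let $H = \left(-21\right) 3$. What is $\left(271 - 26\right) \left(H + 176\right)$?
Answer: $27685$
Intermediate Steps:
$H = -63$
$\left(271 - 26\right) \left(H + 176\right) = \left(271 - 26\right) \left(-63 + 176\right) = 245 \cdot 113 = 27685$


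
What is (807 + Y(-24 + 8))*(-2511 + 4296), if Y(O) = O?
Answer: 1411935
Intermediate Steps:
(807 + Y(-24 + 8))*(-2511 + 4296) = (807 + (-24 + 8))*(-2511 + 4296) = (807 - 16)*1785 = 791*1785 = 1411935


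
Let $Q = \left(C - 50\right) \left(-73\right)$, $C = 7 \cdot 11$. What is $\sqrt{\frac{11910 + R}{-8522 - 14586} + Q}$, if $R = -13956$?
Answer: $\frac{i \sqrt{263106659694}}{11554} \approx 44.395 i$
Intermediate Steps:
$C = 77$
$Q = -1971$ ($Q = \left(77 - 50\right) \left(-73\right) = 27 \left(-73\right) = -1971$)
$\sqrt{\frac{11910 + R}{-8522 - 14586} + Q} = \sqrt{\frac{11910 - 13956}{-8522 - 14586} - 1971} = \sqrt{- \frac{2046}{-23108} - 1971} = \sqrt{\left(-2046\right) \left(- \frac{1}{23108}\right) - 1971} = \sqrt{\frac{1023}{11554} - 1971} = \sqrt{- \frac{22771911}{11554}} = \frac{i \sqrt{263106659694}}{11554}$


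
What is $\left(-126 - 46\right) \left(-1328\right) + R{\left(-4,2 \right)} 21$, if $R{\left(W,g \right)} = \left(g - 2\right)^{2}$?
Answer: $228416$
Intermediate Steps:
$R{\left(W,g \right)} = \left(-2 + g\right)^{2}$
$\left(-126 - 46\right) \left(-1328\right) + R{\left(-4,2 \right)} 21 = \left(-126 - 46\right) \left(-1328\right) + \left(-2 + 2\right)^{2} \cdot 21 = \left(-126 - 46\right) \left(-1328\right) + 0^{2} \cdot 21 = \left(-172\right) \left(-1328\right) + 0 \cdot 21 = 228416 + 0 = 228416$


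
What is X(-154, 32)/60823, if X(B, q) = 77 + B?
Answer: -11/8689 ≈ -0.0012660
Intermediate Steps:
X(-154, 32)/60823 = (77 - 154)/60823 = -77*1/60823 = -11/8689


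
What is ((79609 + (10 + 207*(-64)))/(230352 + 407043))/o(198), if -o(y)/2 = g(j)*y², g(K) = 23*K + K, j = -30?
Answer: 66371/35983344355200 ≈ 1.8445e-9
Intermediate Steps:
g(K) = 24*K
o(y) = 1440*y² (o(y) = -2*24*(-30)*y² = -(-1440)*y² = 1440*y²)
((79609 + (10 + 207*(-64)))/(230352 + 407043))/o(198) = ((79609 + (10 + 207*(-64)))/(230352 + 407043))/((1440*198²)) = ((79609 + (10 - 13248))/637395)/((1440*39204)) = ((79609 - 13238)*(1/637395))/56453760 = (66371*(1/637395))*(1/56453760) = (66371/637395)*(1/56453760) = 66371/35983344355200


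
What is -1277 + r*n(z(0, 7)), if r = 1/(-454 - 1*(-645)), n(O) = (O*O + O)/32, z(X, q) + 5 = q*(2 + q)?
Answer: -3900801/3056 ≈ -1276.4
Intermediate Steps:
z(X, q) = -5 + q*(2 + q)
n(O) = O/32 + O**2/32 (n(O) = (O**2 + O)*(1/32) = (O + O**2)*(1/32) = O/32 + O**2/32)
r = 1/191 (r = 1/(-454 + 645) = 1/191 ≈ 0.0052356)
-1277 + r*n(z(0, 7)) = -1277 + ((-5 + 7**2 + 2*7)*(1 + (-5 + 7**2 + 2*7))/32)/191 = -1277 + ((-5 + 49 + 14)*(1 + (-5 + 49 + 14))/32)/191 = -1277 + ((1/32)*58*(1 + 58))/191 = -1277 + ((1/32)*58*59)/191 = -1277 + (1/191)*(1711/16) = -1277 + 1711/3056 = -3900801/3056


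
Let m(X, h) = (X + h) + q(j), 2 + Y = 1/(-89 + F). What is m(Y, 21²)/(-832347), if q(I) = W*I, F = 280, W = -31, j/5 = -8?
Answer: -320690/158978277 ≈ -0.0020172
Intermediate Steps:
j = -40 (j = 5*(-8) = -40)
q(I) = -31*I
Y = -381/191 (Y = -2 + 1/(-89 + 280) = -2 + 1/191 = -381/191 ≈ -1.9948)
m(X, h) = 1240 + X + h (m(X, h) = (X + h) - 31*(-40) = (X + h) + 1240 = 1240 + X + h)
m(Y, 21²)/(-832347) = (1240 - 381/191 + 21²)/(-832347) = (1240 - 381/191 + 441)*(-1/832347) = (320690/191)*(-1/832347) = -320690/158978277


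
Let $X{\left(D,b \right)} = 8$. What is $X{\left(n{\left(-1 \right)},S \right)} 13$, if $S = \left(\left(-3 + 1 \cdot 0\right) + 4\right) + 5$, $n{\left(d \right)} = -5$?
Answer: $104$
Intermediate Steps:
$S = 6$ ($S = \left(\left(-3 + 0\right) + 4\right) + 5 = \left(-3 + 4\right) + 5 = 1 + 5 = 6$)
$X{\left(n{\left(-1 \right)},S \right)} 13 = 8 \cdot 13 = 104$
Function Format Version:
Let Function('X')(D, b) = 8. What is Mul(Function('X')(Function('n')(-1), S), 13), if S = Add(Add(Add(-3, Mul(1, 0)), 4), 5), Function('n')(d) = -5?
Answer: 104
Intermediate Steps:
S = 6 (S = Add(Add(Add(-3, 0), 4), 5) = Add(Add(-3, 4), 5) = Add(1, 5) = 6)
Mul(Function('X')(Function('n')(-1), S), 13) = Mul(8, 13) = 104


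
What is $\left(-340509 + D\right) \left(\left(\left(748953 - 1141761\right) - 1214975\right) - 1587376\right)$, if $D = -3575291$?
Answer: $12511603612200$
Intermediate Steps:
$\left(-340509 + D\right) \left(\left(\left(748953 - 1141761\right) - 1214975\right) - 1587376\right) = \left(-340509 - 3575291\right) \left(\left(\left(748953 - 1141761\right) - 1214975\right) - 1587376\right) = - 3915800 \left(\left(\left(748953 - 1141761\right) - 1214975\right) - 1587376\right) = - 3915800 \left(\left(-392808 - 1214975\right) - 1587376\right) = - 3915800 \left(-1607783 - 1587376\right) = \left(-3915800\right) \left(-3195159\right) = 12511603612200$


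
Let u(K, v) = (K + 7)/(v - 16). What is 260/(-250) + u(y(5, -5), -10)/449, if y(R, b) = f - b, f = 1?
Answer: -23373/22450 ≈ -1.0411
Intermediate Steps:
y(R, b) = 1 - b
u(K, v) = (7 + K)/(-16 + v)
260/(-250) + u(y(5, -5), -10)/449 = 260/(-250) + ((7 + (1 - 1*(-5)))/(-16 - 10))/449 = 260*(-1/250) + ((7 + (1 + 5))/(-26))*(1/449) = -26/25 - (7 + 6)/26*(1/449) = -26/25 - 1/26*13*(1/449) = -26/25 - ½*1/449 = -26/25 - 1/898 = -23373/22450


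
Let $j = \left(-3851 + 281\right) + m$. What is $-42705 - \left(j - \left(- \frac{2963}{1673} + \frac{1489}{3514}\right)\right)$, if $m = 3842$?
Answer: $- \frac{36095193097}{839846} \approx -42978.0$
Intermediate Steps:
$j = 272$ ($j = \left(-3851 + 281\right) + 3842 = -3570 + 3842 = 272$)
$-42705 - \left(j - \left(- \frac{2963}{1673} + \frac{1489}{3514}\right)\right) = -42705 - \left(272 - \left(- \frac{2963}{1673} + \frac{1489}{3514}\right)\right) = -42705 - \left(272 - - \frac{1131555}{839846}\right) = -42705 - \left(272 + \left(\frac{2963}{1673} - \frac{1489}{3514}\right)\right) = -42705 - \left(272 + \frac{1131555}{839846}\right) = -42705 - \frac{229569667}{839846} = - \frac{36095193097}{839846}$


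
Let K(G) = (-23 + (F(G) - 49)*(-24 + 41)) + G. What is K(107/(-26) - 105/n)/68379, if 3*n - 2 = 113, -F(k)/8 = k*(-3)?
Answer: -2188379/40890642 ≈ -0.053518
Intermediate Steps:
F(k) = 24*k (F(k) = -8*k*(-3) = -(-24)*k = 24*k)
n = 115/3 (n = ⅔ + (⅓)*113 = ⅔ + 113/3 = 115/3 ≈ 38.333)
K(G) = -856 + 409*G (K(G) = (-23 + (24*G - 49)*(-24 + 41)) + G = (-23 + (-49 + 24*G)*17) + G = (-23 + (-833 + 408*G)) + G = (-856 + 408*G) + G = -856 + 409*G)
K(107/(-26) - 105/n)/68379 = (-856 + 409*(107/(-26) - 105/115/3))/68379 = (-856 + 409*(107*(-1/26) - 105*3/115))*(1/68379) = (-856 + 409*(-107/26 - 63/23))*(1/68379) = (-856 + 409*(-4099/598))*(1/68379) = (-856 - 1676491/598)*(1/68379) = -2188379/598*1/68379 = -2188379/40890642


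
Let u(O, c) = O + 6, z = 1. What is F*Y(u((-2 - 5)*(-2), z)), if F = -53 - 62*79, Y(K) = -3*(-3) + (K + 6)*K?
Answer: -2619079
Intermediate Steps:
u(O, c) = 6 + O
Y(K) = 9 + K*(6 + K) (Y(K) = 9 + (6 + K)*K = 9 + K*(6 + K))
F = -4951 (F = -53 - 4898 = -4951)
F*Y(u((-2 - 5)*(-2), z)) = -4951*(9 + (6 + (-2 - 5)*(-2))² + 6*(6 + (-2 - 5)*(-2))) = -4951*(9 + (6 - 7*(-2))² + 6*(6 - 7*(-2))) = -4951*(9 + (6 + 14)² + 6*(6 + 14)) = -4951*(9 + 20² + 6*20) = -4951*(9 + 400 + 120) = -4951*529 = -2619079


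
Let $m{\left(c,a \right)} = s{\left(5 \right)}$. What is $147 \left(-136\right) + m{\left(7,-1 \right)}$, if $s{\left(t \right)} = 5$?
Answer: $-19987$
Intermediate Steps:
$m{\left(c,a \right)} = 5$
$147 \left(-136\right) + m{\left(7,-1 \right)} = 147 \left(-136\right) + 5 = -19992 + 5 = -19987$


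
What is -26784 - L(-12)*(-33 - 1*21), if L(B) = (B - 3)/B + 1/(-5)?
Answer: -267273/10 ≈ -26727.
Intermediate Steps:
L(B) = -1/5 + (-3 + B)/B (L(B) = (-3 + B)/B + 1*(-1/5) = (-3 + B)/B - 1/5 = -1/5 + (-3 + B)/B)
-26784 - L(-12)*(-33 - 1*21) = -26784 - (4/5 - 3/(-12))*(-33 - 1*21) = -26784 - (4/5 - 3*(-1/12))*(-33 - 21) = -26784 - (4/5 + 1/4)*(-54) = -26784 - 21*(-54)/20 = -26784 - 1*(-567/10) = -26784 + 567/10 = -267273/10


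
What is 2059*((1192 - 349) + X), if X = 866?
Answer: 3518831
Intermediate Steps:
2059*((1192 - 349) + X) = 2059*((1192 - 349) + 866) = 2059*(843 + 866) = 2059*1709 = 3518831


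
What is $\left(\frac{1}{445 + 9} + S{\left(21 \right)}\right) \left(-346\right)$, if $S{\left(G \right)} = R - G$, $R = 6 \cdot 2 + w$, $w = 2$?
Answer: $\frac{549621}{227} \approx 2421.2$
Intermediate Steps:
$R = 14$ ($R = 6 \cdot 2 + 2 = 12 + 2 = 14$)
$S{\left(G \right)} = 14 - G$
$\left(\frac{1}{445 + 9} + S{\left(21 \right)}\right) \left(-346\right) = \left(\frac{1}{445 + 9} + \left(14 - 21\right)\right) \left(-346\right) = \left(\frac{1}{454} + \left(14 - 21\right)\right) \left(-346\right) = \left(\frac{1}{454} - 7\right) \left(-346\right) = \left(- \frac{3177}{454}\right) \left(-346\right) = \frac{549621}{227}$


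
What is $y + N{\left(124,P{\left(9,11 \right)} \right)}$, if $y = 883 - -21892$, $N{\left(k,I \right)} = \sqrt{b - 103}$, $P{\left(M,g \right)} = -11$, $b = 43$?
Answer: $22775 + 2 i \sqrt{15} \approx 22775.0 + 7.746 i$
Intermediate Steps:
$N{\left(k,I \right)} = 2 i \sqrt{15}$ ($N{\left(k,I \right)} = \sqrt{43 - 103} = \sqrt{-60} = 2 i \sqrt{15}$)
$y = 22775$ ($y = 883 + 21892 = 22775$)
$y + N{\left(124,P{\left(9,11 \right)} \right)} = 22775 + 2 i \sqrt{15}$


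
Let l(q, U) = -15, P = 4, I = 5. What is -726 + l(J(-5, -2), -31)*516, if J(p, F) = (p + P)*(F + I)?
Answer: -8466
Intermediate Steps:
J(p, F) = (4 + p)*(5 + F) (J(p, F) = (p + 4)*(F + 5) = (4 + p)*(5 + F))
-726 + l(J(-5, -2), -31)*516 = -726 - 15*516 = -726 - 7740 = -8466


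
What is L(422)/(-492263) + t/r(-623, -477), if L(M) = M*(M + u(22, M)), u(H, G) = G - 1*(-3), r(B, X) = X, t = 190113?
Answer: -148113889/370947 ≈ -399.29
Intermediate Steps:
u(H, G) = 3 + G (u(H, G) = G + 3 = 3 + G)
L(M) = M*(3 + 2*M) (L(M) = M*(M + (3 + M)) = M*(3 + 2*M))
L(422)/(-492263) + t/r(-623, -477) = (422*(3 + 2*422))/(-492263) + 190113/(-477) = (422*(3 + 844))*(-1/492263) + 190113*(-1/477) = (422*847)*(-1/492263) - 63371/159 = 357434*(-1/492263) - 63371/159 = -1694/2333 - 63371/159 = -148113889/370947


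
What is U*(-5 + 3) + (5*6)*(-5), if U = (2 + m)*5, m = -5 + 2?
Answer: -140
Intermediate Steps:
m = -3
U = -5 (U = (2 - 3)*5 = -1*5 = -5)
U*(-5 + 3) + (5*6)*(-5) = -5*(-5 + 3) + (5*6)*(-5) = -5*(-2) + 30*(-5) = 10 - 150 = -140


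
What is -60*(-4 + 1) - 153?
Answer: 27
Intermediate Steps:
-60*(-4 + 1) - 153 = -60*(-3) - 153 = -15*(-12) - 153 = 180 - 153 = 27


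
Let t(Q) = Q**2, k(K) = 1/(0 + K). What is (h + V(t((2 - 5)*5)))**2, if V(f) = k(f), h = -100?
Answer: 506205001/50625 ≈ 9999.1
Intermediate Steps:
k(K) = 1/K
V(f) = 1/f
(h + V(t((2 - 5)*5)))**2 = (-100 + 1/(((2 - 5)*5)**2))**2 = (-100 + 1/((-3*5)**2))**2 = (-100 + 1/((-15)**2))**2 = (-100 + 1/225)**2 = (-22499/225)**2 = 506205001/50625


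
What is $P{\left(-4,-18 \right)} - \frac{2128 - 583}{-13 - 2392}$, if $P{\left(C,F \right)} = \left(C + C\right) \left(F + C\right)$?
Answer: $\frac{84965}{481} \approx 176.64$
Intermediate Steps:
$P{\left(C,F \right)} = 2 C \left(C + F\right)$
$P{\left(-4,-18 \right)} - \frac{2128 - 583}{-13 - 2392} = 2 \left(-4\right) \left(-4 - 18\right) - \frac{2128 - 583}{-13 - 2392} = 2 \left(-4\right) \left(-22\right) - \frac{1545}{-2405} = 176 - 1545 \left(- \frac{1}{2405}\right) = 176 - - \frac{309}{481} = 176 + \frac{309}{481} = \frac{84965}{481}$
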